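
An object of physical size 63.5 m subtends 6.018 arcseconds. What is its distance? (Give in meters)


D = size / theta_rad, theta_rad = 6.018 * pi/(180*3600) = 2.918e-05, D = 2.176e+06

2.176e+06 m


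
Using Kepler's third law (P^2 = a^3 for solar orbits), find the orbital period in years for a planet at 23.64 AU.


P = a^(3/2) = 23.64^1.5 = 114.94

114.94 years


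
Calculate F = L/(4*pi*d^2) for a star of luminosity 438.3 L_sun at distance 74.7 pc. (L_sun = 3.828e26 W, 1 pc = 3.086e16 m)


F = L / (4*pi*d^2) = 1.678e+29 / (4*pi*(2.305e+18)^2) = 2.512e-09

2.512e-09 W/m^2


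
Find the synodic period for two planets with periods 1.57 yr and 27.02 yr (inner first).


1/P_syn = |1/P1 - 1/P2| = |1/1.57 - 1/27.02| => P_syn = 1.6669

1.6669 years


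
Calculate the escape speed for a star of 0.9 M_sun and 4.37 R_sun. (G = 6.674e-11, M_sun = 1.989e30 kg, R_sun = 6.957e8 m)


M = 0.9 * 1.989e30 kg = 1.7901e+30 kg; R = 4.37 * 6.957e8 m = 3.040209e+09 m. v_esc = sqrt(2GM/R) = sqrt(2 * 6.674e-11 * 1.7901e+30 / 3.040209e+09) = 280346.4268

280346.4268 m/s


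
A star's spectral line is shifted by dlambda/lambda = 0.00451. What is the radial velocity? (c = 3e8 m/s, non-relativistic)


v = (dlambda/lambda) * c = 0.00451 * 3e8 = 1.353e+06

1.353e+06 m/s


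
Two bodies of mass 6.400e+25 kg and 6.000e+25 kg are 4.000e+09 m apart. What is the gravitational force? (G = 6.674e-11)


F = G*m1*m2/r^2 = 6.674e-11 * 6.400e+25 * 6.000e+25 / (4.000e+09)^2 = 6.674e-11 * 3.840e+51 / 1.600e+19 = 1.602e+22

1.602e+22 N


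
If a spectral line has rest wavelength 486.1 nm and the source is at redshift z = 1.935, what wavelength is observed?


lam_obs = lam_emit * (1 + z) = 486.1 * (1 + 1.935) = 1426.7035

1426.7035 nm


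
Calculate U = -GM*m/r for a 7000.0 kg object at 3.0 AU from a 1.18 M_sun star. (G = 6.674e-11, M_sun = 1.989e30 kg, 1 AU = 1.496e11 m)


M = 1.18 * 1.989e30 kg = 2.34702e+30 kg; r = 3.0 AU * 1.496e11 m/AU = 4.488e+11 m. U = -GM*m/r = -(6.674e-11 * 2.34702e+30 * 7000.0) / 4.488e+11 = -2.443e+12

-2.443e+12 J


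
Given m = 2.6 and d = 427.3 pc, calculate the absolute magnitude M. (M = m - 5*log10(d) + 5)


M = m - 5*log10(d) + 5 = 2.6 - 5*log10(427.3) + 5 = -5.5537

-5.5537


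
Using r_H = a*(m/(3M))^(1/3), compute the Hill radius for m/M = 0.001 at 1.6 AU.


r_H = a * (m/3M)^(1/3) = 1.6 * (0.001/3)^(1/3) = 0.1109

0.1109 AU


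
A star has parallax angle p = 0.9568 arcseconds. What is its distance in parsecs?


d = 1/p = 1/0.9568 = 1.0452

1.0452 pc


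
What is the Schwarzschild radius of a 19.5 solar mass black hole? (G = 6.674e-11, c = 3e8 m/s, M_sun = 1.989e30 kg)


M = 19.5 * 1.989e30 kg = 3.87855e+31 kg. rs = 2GM/c^2 = 2 * 6.674e-11 * 3.87855e+31 / (3e8)^2 = 57523.206

57523.206 m


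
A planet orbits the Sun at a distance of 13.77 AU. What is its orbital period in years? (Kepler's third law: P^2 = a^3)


P = a^(3/2) = 13.77^1.5 = 51.0976

51.0976 years


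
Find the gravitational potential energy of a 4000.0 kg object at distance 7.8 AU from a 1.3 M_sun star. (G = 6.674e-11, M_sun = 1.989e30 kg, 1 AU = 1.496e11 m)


M = 1.3 * 1.989e30 kg = 2.5857e+30 kg; r = 7.8 AU * 1.496e11 m/AU = 1.16688e+12 m. U = -GM*m/r = -(6.674e-11 * 2.5857e+30 * 4000.0) / 1.16688e+12 = -5.916e+11

-5.916e+11 J


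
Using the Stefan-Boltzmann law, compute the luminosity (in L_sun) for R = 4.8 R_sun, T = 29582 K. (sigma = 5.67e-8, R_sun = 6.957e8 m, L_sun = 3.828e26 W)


R = 4.8 * 6.957e8 m = 3.33936e+09 m. L = 4*pi*R^2*sigma*T^4 = 4*pi*(3.33936e+09)^2 * 5.67e-8 * 29582^4 = 6.084565005e+30 W. L/L_sun = 6.084565005e+30 / 3.828e26 = 15894.8929

15894.8929 L_sun


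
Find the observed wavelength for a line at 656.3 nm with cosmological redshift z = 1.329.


lam_obs = lam_emit * (1 + z) = 656.3 * (1 + 1.329) = 1528.5227

1528.5227 nm


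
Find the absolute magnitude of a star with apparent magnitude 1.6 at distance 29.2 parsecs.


M = m - 5*log10(d) + 5 = 1.6 - 5*log10(29.2) + 5 = -0.7269

-0.7269


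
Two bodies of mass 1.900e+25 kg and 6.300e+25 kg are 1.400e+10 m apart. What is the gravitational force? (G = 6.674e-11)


F = G*m1*m2/r^2 = 6.674e-11 * 1.900e+25 * 6.300e+25 / (1.400e+10)^2 = 6.674e-11 * 1.197e+51 / 1.960e+20 = 4.076e+20

4.076e+20 N


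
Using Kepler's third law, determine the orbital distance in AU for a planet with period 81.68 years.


a = P^(2/3) = 81.68^(2/3) = 18.8254

18.8254 AU


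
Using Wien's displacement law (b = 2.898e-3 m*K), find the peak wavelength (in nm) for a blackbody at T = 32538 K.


lam_max = b / T = 2.898e-3 / 32538 = 8.907e-08 m = 89.0651 nm

89.0651 nm


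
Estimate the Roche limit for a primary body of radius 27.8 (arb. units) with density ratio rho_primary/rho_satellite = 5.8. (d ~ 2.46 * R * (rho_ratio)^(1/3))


d_Roche = 2.46 * 27.8 * 5.8^(1/3) = 122.8728

122.8728


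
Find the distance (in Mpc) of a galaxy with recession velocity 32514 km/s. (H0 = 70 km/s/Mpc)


d = v / H0 = 32514 / 70 = 464.4857

464.4857 Mpc


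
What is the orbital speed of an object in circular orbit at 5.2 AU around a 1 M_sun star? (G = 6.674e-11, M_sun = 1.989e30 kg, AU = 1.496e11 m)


v = sqrt(GM/r) = sqrt(6.674e-11 * 1.989e+30 / 7.779e+11) = 13063.0029

13063.0029 m/s


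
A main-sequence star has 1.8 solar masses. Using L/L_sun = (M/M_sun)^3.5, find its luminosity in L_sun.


L/L_sun = (M/M_sun)^3.5 = 1.8^3.5 = 7.8244

7.8244 L_sun


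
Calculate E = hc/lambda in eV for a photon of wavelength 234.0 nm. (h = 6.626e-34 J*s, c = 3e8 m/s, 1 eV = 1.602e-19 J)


E = hc/lambda = 6.626e-34 * 3e8 / 2.340e-07 = 8.495e-19 J = 5.3027 eV

5.3027 eV


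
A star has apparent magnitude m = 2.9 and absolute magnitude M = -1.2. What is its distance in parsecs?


d = 10^((m - M + 5)/5) = 10^((2.9 - -1.2 + 5)/5) = 66.0693

66.0693 pc


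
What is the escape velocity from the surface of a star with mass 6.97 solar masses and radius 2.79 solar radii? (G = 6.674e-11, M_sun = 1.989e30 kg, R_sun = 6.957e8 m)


M = 6.97 * 1.989e30 kg = 1.386333e+31 kg; R = 2.79 * 6.957e8 m = 1.941003e+09 m. v_esc = sqrt(2GM/R) = sqrt(2 * 6.674e-11 * 1.386333e+31 / 1.941003e+09) = 976402.2607

976402.2607 m/s


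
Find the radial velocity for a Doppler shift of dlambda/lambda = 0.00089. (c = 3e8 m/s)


v = (dlambda/lambda) * c = 0.00089 * 3e8 = 267000.0

267000.0 m/s


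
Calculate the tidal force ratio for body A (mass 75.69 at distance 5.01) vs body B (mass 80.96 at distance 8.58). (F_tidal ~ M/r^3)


Ratio = (M1/r1^3) / (M2/r2^3) = (75.69/5.01^3) / (80.96/8.58^3) = 4.6959

4.6959


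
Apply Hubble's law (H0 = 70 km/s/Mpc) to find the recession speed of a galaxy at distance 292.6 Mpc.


v = H0 * d = 70 * 292.6 = 20482.0

20482.0 km/s


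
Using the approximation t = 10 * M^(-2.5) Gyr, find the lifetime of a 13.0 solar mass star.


t = 10 * M^(-2.5) = 10 * 13.0^(-2.5) = 0.0164

0.0164 Gyr


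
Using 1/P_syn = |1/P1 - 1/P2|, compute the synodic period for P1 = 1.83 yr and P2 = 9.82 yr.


1/P_syn = |1/P1 - 1/P2| = |1/1.83 - 1/9.82| => P_syn = 2.2491

2.2491 years


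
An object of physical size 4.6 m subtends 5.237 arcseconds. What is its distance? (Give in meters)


D = size / theta_rad, theta_rad = 5.237 * pi/(180*3600) = 2.539e-05, D = 181175.8848

181175.8848 m


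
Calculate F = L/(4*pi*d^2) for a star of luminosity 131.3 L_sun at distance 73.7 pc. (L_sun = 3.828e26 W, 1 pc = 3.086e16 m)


F = L / (4*pi*d^2) = 5.026e+28 / (4*pi*(2.274e+18)^2) = 7.732e-10

7.732e-10 W/m^2


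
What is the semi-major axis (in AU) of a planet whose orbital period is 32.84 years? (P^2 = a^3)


a = P^(2/3) = 32.84^(2/3) = 10.255

10.255 AU


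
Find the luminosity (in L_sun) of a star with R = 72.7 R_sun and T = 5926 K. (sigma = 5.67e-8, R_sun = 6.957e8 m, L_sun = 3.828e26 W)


R = 72.7 * 6.957e8 m = 5.057739e+10 m. L = 4*pi*R^2*sigma*T^4 = 4*pi*(5.057739e+10)^2 * 5.67e-8 * 5926^4 = 2.247772429e+30 W. L/L_sun = 2.247772429e+30 / 3.828e26 = 5871.9238

5871.9238 L_sun


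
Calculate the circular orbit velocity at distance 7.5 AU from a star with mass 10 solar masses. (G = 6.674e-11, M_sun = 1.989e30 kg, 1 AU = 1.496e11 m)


v = sqrt(GM/r) = sqrt(6.674e-11 * 1.989e+31 / 1.122e+12) = 34396.485

34396.485 m/s


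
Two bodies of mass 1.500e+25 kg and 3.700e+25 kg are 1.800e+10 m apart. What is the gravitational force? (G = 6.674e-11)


F = G*m1*m2/r^2 = 6.674e-11 * 1.500e+25 * 3.700e+25 / (1.800e+10)^2 = 6.674e-11 * 5.550e+50 / 3.240e+20 = 1.143e+20

1.143e+20 N


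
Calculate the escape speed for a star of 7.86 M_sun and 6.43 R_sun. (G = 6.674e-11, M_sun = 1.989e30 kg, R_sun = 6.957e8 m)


M = 7.86 * 1.989e30 kg = 1.563354e+31 kg; R = 6.43 * 6.957e8 m = 4.473351e+09 m. v_esc = sqrt(2GM/R) = sqrt(2 * 6.674e-11 * 1.563354e+31 / 4.473351e+09) = 682999.3265

682999.3265 m/s


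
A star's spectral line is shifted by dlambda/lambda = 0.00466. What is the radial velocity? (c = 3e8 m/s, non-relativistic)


v = (dlambda/lambda) * c = 0.00466 * 3e8 = 1.398e+06

1.398e+06 m/s


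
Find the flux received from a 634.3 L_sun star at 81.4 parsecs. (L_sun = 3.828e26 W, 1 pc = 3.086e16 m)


F = L / (4*pi*d^2) = 2.428e+29 / (4*pi*(2.512e+18)^2) = 3.062e-09

3.062e-09 W/m^2


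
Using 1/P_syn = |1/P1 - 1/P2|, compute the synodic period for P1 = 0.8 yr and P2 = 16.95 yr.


1/P_syn = |1/P1 - 1/P2| = |1/0.8 - 1/16.95| => P_syn = 0.8396

0.8396 years


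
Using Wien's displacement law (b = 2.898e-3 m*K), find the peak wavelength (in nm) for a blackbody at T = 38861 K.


lam_max = b / T = 2.898e-3 / 38861 = 7.457e-08 m = 74.5735 nm

74.5735 nm


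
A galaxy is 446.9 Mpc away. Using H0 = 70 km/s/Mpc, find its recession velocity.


v = H0 * d = 70 * 446.9 = 31283.0

31283.0 km/s


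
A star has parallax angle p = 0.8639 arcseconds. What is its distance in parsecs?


d = 1/p = 1/0.8639 = 1.1575

1.1575 pc


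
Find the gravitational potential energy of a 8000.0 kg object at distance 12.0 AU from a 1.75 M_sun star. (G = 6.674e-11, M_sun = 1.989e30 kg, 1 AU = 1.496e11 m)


M = 1.75 * 1.989e30 kg = 3.48075e+30 kg; r = 12.0 AU * 1.496e11 m/AU = 1.7952e+12 m. U = -GM*m/r = -(6.674e-11 * 3.48075e+30 * 8000.0) / 1.7952e+12 = -1.035e+12

-1.035e+12 J


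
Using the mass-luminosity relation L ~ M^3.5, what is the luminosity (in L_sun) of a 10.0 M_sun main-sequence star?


L/L_sun = (M/M_sun)^3.5 = 10.0^3.5 = 3162.2777

3162.2777 L_sun


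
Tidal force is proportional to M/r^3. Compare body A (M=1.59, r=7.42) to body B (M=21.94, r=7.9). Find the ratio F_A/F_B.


Ratio = (M1/r1^3) / (M2/r2^3) = (1.59/7.42^3) / (21.94/7.9^3) = 0.0875

0.0875


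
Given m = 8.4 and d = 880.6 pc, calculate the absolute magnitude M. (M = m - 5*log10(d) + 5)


M = m - 5*log10(d) + 5 = 8.4 - 5*log10(880.6) + 5 = -1.3239

-1.3239


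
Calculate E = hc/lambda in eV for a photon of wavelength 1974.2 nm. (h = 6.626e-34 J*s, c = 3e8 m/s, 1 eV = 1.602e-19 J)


E = hc/lambda = 6.626e-34 * 3e8 / 1.974e-06 = 1.007e-19 J = 0.6285 eV

0.6285 eV


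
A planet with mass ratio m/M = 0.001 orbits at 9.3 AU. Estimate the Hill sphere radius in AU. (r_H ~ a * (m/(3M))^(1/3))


r_H = a * (m/3M)^(1/3) = 9.3 * (0.001/3)^(1/3) = 0.6448

0.6448 AU


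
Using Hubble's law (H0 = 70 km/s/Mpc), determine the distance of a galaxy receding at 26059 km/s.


d = v / H0 = 26059 / 70 = 372.2714

372.2714 Mpc


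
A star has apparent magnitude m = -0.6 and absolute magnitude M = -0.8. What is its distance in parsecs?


d = 10^((m - M + 5)/5) = 10^((-0.6 - -0.8 + 5)/5) = 10.9648

10.9648 pc


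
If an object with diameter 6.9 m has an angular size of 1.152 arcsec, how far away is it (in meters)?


D = size / theta_rad, theta_rad = 1.152 * pi/(180*3600) = 5.585e-06, D = 1.235e+06

1.235e+06 m


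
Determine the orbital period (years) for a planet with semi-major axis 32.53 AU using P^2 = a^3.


P = a^(3/2) = 32.53^1.5 = 185.5351

185.5351 years


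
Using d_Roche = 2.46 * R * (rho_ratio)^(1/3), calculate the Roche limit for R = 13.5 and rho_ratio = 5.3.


d_Roche = 2.46 * 13.5 * 5.3^(1/3) = 57.9021

57.9021


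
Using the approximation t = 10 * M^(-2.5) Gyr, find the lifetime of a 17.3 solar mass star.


t = 10 * M^(-2.5) = 10 * 17.3^(-2.5) = 0.008

0.008 Gyr


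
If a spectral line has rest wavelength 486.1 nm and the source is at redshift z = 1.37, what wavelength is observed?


lam_obs = lam_emit * (1 + z) = 486.1 * (1 + 1.37) = 1152.057

1152.057 nm


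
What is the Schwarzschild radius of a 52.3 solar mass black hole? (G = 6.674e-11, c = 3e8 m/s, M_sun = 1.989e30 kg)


M = 52.3 * 1.989e30 kg = 1.040247e+32 kg. rs = 2GM/c^2 = 2 * 6.674e-11 * 1.040247e+32 / (3e8)^2 = 154280.1884

154280.1884 m


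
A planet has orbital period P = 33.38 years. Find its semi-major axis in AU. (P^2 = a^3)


a = P^(2/3) = 33.38^(2/3) = 10.3671

10.3671 AU


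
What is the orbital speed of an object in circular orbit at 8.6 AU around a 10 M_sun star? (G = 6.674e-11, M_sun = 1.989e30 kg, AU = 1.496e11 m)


v = sqrt(GM/r) = sqrt(6.674e-11 * 1.989e+31 / 1.287e+12) = 32121.4743

32121.4743 m/s


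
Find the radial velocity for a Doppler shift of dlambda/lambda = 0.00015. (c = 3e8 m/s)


v = (dlambda/lambda) * c = 0.00015 * 3e8 = 45000.0

45000.0 m/s


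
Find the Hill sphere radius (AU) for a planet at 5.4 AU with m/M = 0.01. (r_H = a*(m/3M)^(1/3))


r_H = a * (m/3M)^(1/3) = 5.4 * (0.01/3)^(1/3) = 0.8067

0.8067 AU


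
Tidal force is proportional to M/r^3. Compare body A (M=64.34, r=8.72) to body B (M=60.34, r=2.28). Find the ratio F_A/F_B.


Ratio = (M1/r1^3) / (M2/r2^3) = (64.34/8.72^3) / (60.34/2.28^3) = 0.0191

0.0191


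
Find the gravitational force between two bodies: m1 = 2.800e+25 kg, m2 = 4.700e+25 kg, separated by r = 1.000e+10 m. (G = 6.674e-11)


F = G*m1*m2/r^2 = 6.674e-11 * 2.800e+25 * 4.700e+25 / (1.000e+10)^2 = 6.674e-11 * 1.316e+51 / 1.000e+20 = 8.783e+20

8.783e+20 N


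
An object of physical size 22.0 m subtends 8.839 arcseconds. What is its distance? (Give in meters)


D = size / theta_rad, theta_rad = 8.839 * pi/(180*3600) = 4.285e-05, D = 513386.7788

513386.7788 m


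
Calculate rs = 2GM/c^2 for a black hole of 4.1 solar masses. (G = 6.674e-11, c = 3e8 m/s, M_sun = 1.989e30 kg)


M = 4.1 * 1.989e30 kg = 8.1549e+30 kg. rs = 2GM/c^2 = 2 * 6.674e-11 * 8.1549e+30 / (3e8)^2 = 12094.6228

12094.6228 m


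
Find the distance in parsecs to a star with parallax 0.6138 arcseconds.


d = 1/p = 1/0.6138 = 1.6292

1.6292 pc


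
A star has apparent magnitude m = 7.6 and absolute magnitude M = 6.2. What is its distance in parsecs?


d = 10^((m - M + 5)/5) = 10^((7.6 - 6.2 + 5)/5) = 19.0546

19.0546 pc


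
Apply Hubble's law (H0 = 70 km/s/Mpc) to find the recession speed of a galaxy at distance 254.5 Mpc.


v = H0 * d = 70 * 254.5 = 17815.0

17815.0 km/s


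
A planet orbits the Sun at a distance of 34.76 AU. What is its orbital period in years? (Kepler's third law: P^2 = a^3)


P = a^(3/2) = 34.76^1.5 = 204.9367

204.9367 years


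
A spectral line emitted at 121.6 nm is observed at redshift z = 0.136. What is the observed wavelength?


lam_obs = lam_emit * (1 + z) = 121.6 * (1 + 0.136) = 138.1376

138.1376 nm


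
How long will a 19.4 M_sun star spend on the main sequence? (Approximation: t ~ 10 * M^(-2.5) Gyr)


t = 10 * M^(-2.5) = 10 * 19.4^(-2.5) = 0.006

0.006 Gyr


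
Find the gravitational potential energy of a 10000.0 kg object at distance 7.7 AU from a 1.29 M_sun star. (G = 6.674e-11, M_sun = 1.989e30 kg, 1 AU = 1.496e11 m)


M = 1.29 * 1.989e30 kg = 2.56581e+30 kg; r = 7.7 AU * 1.496e11 m/AU = 1.15192e+12 m. U = -GM*m/r = -(6.674e-11 * 2.56581e+30 * 10000.0) / 1.15192e+12 = -1.487e+12

-1.487e+12 J


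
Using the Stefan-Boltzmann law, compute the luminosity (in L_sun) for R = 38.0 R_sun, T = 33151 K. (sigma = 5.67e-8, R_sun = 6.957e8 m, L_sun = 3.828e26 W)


R = 38.0 * 6.957e8 m = 2.64366e+10 m. L = 4*pi*R^2*sigma*T^4 = 4*pi*(2.64366e+10)^2 * 5.67e-8 * 33151^4 = 6.014377125e+32 W. L/L_sun = 6.014377125e+32 / 3.828e26 = 1.571e+06

1.571e+06 L_sun


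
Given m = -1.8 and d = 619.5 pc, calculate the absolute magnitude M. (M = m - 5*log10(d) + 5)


M = m - 5*log10(d) + 5 = -1.8 - 5*log10(619.5) + 5 = -10.7602

-10.7602


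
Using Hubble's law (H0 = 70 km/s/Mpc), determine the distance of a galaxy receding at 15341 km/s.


d = v / H0 = 15341 / 70 = 219.1571

219.1571 Mpc


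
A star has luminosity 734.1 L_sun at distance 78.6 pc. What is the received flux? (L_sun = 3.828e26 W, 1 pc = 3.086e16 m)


F = L / (4*pi*d^2) = 2.810e+29 / (4*pi*(2.426e+18)^2) = 3.801e-09

3.801e-09 W/m^2


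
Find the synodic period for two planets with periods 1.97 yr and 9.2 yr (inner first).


1/P_syn = |1/P1 - 1/P2| = |1/1.97 - 1/9.2| => P_syn = 2.5068

2.5068 years


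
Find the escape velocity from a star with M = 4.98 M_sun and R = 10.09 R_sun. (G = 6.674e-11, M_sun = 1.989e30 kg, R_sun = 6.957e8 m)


M = 4.98 * 1.989e30 kg = 9.90522e+30 kg; R = 10.09 * 6.957e8 m = 7.019613e+09 m. v_esc = sqrt(2GM/R) = sqrt(2 * 6.674e-11 * 9.90522e+30 / 7.019613e+09) = 433993.8518

433993.8518 m/s


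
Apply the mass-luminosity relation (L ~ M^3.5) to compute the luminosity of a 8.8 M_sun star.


L/L_sun = (M/M_sun)^3.5 = 8.8^3.5 = 2021.5726

2021.5726 L_sun


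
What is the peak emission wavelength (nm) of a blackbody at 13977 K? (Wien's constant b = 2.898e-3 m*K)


lam_max = b / T = 2.898e-3 / 13977 = 2.073e-07 m = 207.3406 nm

207.3406 nm


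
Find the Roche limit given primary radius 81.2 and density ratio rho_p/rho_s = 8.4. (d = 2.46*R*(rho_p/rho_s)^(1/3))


d_Roche = 2.46 * 81.2 * 8.4^(1/3) = 406.0544

406.0544


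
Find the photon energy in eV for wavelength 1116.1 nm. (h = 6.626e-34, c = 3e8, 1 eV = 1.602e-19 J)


E = hc/lambda = 6.626e-34 * 3e8 / 1.116e-06 = 1.781e-19 J = 1.1117 eV

1.1117 eV


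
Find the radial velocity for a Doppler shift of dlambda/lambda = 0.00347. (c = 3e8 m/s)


v = (dlambda/lambda) * c = 0.00347 * 3e8 = 1.041e+06

1.041e+06 m/s


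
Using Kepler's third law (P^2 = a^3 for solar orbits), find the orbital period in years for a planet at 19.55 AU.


P = a^(3/2) = 19.55^1.5 = 86.4411

86.4411 years


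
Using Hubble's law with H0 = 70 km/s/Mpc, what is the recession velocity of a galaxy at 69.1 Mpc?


v = H0 * d = 70 * 69.1 = 4837.0

4837.0 km/s


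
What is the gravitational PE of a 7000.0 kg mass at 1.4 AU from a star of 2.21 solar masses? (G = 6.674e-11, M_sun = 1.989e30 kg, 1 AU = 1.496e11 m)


M = 2.21 * 1.989e30 kg = 4.39569e+30 kg; r = 1.4 AU * 1.496e11 m/AU = 2.0944e+11 m. U = -GM*m/r = -(6.674e-11 * 4.39569e+30 * 7000.0) / 2.0944e+11 = -9.805e+12

-9.805e+12 J


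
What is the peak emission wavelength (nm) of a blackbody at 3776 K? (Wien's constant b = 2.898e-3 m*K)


lam_max = b / T = 2.898e-3 / 3776 = 7.675e-07 m = 767.4788 nm

767.4788 nm


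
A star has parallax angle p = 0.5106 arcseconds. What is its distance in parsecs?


d = 1/p = 1/0.5106 = 1.9585

1.9585 pc


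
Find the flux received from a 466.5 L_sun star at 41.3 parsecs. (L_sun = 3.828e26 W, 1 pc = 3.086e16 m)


F = L / (4*pi*d^2) = 1.786e+29 / (4*pi*(1.275e+18)^2) = 8.748e-09

8.748e-09 W/m^2


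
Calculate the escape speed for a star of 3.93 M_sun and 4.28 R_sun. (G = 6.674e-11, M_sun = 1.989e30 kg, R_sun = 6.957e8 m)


M = 3.93 * 1.989e30 kg = 7.81677e+30 kg; R = 4.28 * 6.957e8 m = 2.977596e+09 m. v_esc = sqrt(2GM/R) = sqrt(2 * 6.674e-11 * 7.81677e+30 / 2.977596e+09) = 591955.254

591955.254 m/s


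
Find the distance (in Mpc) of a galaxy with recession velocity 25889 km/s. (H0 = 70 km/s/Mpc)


d = v / H0 = 25889 / 70 = 369.8429

369.8429 Mpc


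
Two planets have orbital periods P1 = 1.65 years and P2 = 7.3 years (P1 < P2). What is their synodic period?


1/P_syn = |1/P1 - 1/P2| = |1/1.65 - 1/7.3| => P_syn = 2.1319

2.1319 years


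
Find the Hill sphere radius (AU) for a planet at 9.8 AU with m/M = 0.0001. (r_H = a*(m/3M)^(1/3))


r_H = a * (m/3M)^(1/3) = 9.8 * (0.0001/3)^(1/3) = 0.3154

0.3154 AU


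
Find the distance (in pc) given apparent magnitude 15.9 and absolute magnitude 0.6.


d = 10^((m - M + 5)/5) = 10^((15.9 - 0.6 + 5)/5) = 11481.5362

11481.5362 pc


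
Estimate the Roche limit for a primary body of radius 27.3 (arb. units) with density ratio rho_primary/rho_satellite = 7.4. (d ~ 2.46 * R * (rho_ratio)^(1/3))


d_Roche = 2.46 * 27.3 * 7.4^(1/3) = 130.8705

130.8705


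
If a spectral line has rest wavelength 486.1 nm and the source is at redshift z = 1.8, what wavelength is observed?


lam_obs = lam_emit * (1 + z) = 486.1 * (1 + 1.8) = 1361.08

1361.08 nm


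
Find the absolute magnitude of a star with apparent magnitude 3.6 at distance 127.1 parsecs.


M = m - 5*log10(d) + 5 = 3.6 - 5*log10(127.1) + 5 = -1.9207

-1.9207


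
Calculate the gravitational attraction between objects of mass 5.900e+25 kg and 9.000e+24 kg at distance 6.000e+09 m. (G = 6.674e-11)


F = G*m1*m2/r^2 = 6.674e-11 * 5.900e+25 * 9.000e+24 / (6.000e+09)^2 = 6.674e-11 * 5.310e+50 / 3.600e+19 = 9.844e+20

9.844e+20 N


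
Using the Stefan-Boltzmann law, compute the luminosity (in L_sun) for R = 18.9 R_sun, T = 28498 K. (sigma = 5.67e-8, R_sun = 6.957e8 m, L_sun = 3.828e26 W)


R = 18.9 * 6.957e8 m = 1.314873e+10 m. L = 4*pi*R^2*sigma*T^4 = 4*pi*(1.314873e+10)^2 * 5.67e-8 * 28498^4 = 8.124900787e+31 W. L/L_sun = 8.124900787e+31 / 3.828e26 = 212249.2369

212249.2369 L_sun


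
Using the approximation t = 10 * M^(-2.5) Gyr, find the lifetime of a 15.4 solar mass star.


t = 10 * M^(-2.5) = 10 * 15.4^(-2.5) = 0.0107

0.0107 Gyr


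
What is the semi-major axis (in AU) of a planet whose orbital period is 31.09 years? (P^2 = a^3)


a = P^(2/3) = 31.09^(2/3) = 9.8874

9.8874 AU


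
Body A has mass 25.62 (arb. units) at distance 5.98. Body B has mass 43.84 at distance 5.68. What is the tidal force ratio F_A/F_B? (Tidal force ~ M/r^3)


Ratio = (M1/r1^3) / (M2/r2^3) = (25.62/5.98^3) / (43.84/5.68^3) = 0.5008

0.5008


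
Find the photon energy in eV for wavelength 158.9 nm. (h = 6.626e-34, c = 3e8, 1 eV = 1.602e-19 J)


E = hc/lambda = 6.626e-34 * 3e8 / 1.589e-07 = 1.251e-18 J = 7.8088 eV

7.8088 eV


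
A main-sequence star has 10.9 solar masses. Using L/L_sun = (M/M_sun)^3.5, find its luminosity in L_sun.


L/L_sun = (M/M_sun)^3.5 = 10.9^3.5 = 4275.5574

4275.5574 L_sun


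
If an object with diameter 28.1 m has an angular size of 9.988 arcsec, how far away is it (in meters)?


D = size / theta_rad, theta_rad = 9.988 * pi/(180*3600) = 4.842e-05, D = 580300.4661

580300.4661 m


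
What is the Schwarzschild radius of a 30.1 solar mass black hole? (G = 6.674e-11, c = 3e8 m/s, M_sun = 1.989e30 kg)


M = 30.1 * 1.989e30 kg = 5.98689e+31 kg. rs = 2GM/c^2 = 2 * 6.674e-11 * 5.98689e+31 / (3e8)^2 = 88792.2308

88792.2308 m


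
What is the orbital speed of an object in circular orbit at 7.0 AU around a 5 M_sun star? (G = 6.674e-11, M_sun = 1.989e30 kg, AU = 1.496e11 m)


v = sqrt(GM/r) = sqrt(6.674e-11 * 9.945e+30 / 1.047e+12) = 25175.6492

25175.6492 m/s


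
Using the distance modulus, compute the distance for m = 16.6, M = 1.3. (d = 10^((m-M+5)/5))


d = 10^((m - M + 5)/5) = 10^((16.6 - 1.3 + 5)/5) = 11481.5362

11481.5362 pc


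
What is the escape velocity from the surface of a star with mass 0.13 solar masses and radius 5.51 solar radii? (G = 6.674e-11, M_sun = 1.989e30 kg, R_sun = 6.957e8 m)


M = 0.13 * 1.989e30 kg = 2.5857e+29 kg; R = 5.51 * 6.957e8 m = 3.833307e+09 m. v_esc = sqrt(2GM/R) = sqrt(2 * 6.674e-11 * 2.5857e+29 / 3.833307e+09) = 94887.7974

94887.7974 m/s


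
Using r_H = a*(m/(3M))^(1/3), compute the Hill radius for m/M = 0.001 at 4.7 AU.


r_H = a * (m/3M)^(1/3) = 4.7 * (0.001/3)^(1/3) = 0.3259

0.3259 AU


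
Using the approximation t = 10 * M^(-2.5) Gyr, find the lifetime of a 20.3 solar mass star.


t = 10 * M^(-2.5) = 10 * 20.3^(-2.5) = 0.0054

0.0054 Gyr


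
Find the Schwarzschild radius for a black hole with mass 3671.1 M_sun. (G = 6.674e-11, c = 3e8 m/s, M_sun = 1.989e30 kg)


M = 3671.1 * 1.989e30 kg = 7.3018179e+33 kg. rs = 2GM/c^2 = 2 * 6.674e-11 * 7.3018179e+33 / (3e8)^2 = 1.083e+07

1.083e+07 m


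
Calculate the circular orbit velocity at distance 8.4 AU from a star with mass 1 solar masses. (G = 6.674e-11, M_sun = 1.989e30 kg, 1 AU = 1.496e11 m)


v = sqrt(GM/r) = sqrt(6.674e-11 * 1.989e+30 / 1.257e+12) = 10277.9157

10277.9157 m/s


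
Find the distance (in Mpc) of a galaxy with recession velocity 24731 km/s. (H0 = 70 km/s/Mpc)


d = v / H0 = 24731 / 70 = 353.3

353.3 Mpc


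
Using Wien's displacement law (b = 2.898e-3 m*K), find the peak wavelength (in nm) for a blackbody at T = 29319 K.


lam_max = b / T = 2.898e-3 / 29319 = 9.884e-08 m = 98.8438 nm

98.8438 nm


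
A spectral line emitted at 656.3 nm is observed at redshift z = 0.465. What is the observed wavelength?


lam_obs = lam_emit * (1 + z) = 656.3 * (1 + 0.465) = 961.4795

961.4795 nm


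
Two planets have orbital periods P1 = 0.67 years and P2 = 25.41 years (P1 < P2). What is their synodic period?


1/P_syn = |1/P1 - 1/P2| = |1/0.67 - 1/25.41| => P_syn = 0.6881

0.6881 years


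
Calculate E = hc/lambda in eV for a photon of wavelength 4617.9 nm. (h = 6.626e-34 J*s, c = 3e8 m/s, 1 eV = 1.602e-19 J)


E = hc/lambda = 6.626e-34 * 3e8 / 4.618e-06 = 4.305e-20 J = 0.2687 eV

0.2687 eV


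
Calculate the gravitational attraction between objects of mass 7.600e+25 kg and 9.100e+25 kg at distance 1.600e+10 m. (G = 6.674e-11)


F = G*m1*m2/r^2 = 6.674e-11 * 7.600e+25 * 9.100e+25 / (1.600e+10)^2 = 6.674e-11 * 6.916e+51 / 2.560e+20 = 1.803e+21

1.803e+21 N


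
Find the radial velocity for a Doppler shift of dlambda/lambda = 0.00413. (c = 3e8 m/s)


v = (dlambda/lambda) * c = 0.00413 * 3e8 = 1.239e+06

1.239e+06 m/s


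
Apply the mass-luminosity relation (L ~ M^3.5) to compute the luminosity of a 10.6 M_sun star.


L/L_sun = (M/M_sun)^3.5 = 10.6^3.5 = 3877.6672

3877.6672 L_sun


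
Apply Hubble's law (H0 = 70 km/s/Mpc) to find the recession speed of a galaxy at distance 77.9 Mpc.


v = H0 * d = 70 * 77.9 = 5453.0

5453.0 km/s


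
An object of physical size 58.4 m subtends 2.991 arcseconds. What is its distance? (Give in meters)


D = size / theta_rad, theta_rad = 2.991 * pi/(180*3600) = 1.450e-05, D = 4.027e+06

4.027e+06 m


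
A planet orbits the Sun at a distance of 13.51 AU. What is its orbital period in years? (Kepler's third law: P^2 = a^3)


P = a^(3/2) = 13.51^1.5 = 49.6573

49.6573 years


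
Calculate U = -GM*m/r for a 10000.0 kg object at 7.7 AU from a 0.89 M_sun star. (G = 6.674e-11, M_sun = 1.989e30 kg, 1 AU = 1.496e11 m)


M = 0.89 * 1.989e30 kg = 1.77021e+30 kg; r = 7.7 AU * 1.496e11 m/AU = 1.15192e+12 m. U = -GM*m/r = -(6.674e-11 * 1.77021e+30 * 10000.0) / 1.15192e+12 = -1.026e+12

-1.026e+12 J


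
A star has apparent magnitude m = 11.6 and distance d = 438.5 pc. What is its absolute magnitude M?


M = m - 5*log10(d) + 5 = 11.6 - 5*log10(438.5) + 5 = 3.3902

3.3902


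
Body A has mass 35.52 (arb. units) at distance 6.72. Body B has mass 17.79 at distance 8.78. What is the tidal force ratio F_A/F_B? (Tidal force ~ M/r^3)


Ratio = (M1/r1^3) / (M2/r2^3) = (35.52/6.72^3) / (17.79/8.78^3) = 4.4532

4.4532


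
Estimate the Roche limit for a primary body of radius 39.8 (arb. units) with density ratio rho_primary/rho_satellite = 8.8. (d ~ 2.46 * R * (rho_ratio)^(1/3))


d_Roche = 2.46 * 39.8 * 8.8^(1/3) = 202.137

202.137


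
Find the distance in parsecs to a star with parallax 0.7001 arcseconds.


d = 1/p = 1/0.7001 = 1.4284

1.4284 pc


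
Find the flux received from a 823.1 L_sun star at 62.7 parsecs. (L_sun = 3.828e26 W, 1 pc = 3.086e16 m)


F = L / (4*pi*d^2) = 3.151e+29 / (4*pi*(1.935e+18)^2) = 6.697e-09

6.697e-09 W/m^2


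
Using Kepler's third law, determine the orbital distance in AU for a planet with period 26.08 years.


a = P^(2/3) = 26.08^(2/3) = 8.7944

8.7944 AU


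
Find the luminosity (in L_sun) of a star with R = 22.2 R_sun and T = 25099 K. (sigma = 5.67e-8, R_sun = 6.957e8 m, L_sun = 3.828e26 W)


R = 22.2 * 6.957e8 m = 1.544454e+10 m. L = 4*pi*R^2*sigma*T^4 = 4*pi*(1.544454e+10)^2 * 5.67e-8 * 25099^4 = 6.74479187e+31 W. L/L_sun = 6.74479187e+31 / 3.828e26 = 176196.2348

176196.2348 L_sun


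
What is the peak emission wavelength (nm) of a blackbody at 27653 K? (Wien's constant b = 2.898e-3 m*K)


lam_max = b / T = 2.898e-3 / 27653 = 1.048e-07 m = 104.7988 nm

104.7988 nm


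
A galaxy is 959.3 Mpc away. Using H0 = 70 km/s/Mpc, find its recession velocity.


v = H0 * d = 70 * 959.3 = 67151.0

67151.0 km/s


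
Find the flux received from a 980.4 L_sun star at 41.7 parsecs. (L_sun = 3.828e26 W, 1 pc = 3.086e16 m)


F = L / (4*pi*d^2) = 3.753e+29 / (4*pi*(1.287e+18)^2) = 1.803e-08

1.803e-08 W/m^2


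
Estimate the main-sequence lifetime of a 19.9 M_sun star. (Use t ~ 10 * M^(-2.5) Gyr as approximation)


t = 10 * M^(-2.5) = 10 * 19.9^(-2.5) = 0.0057

0.0057 Gyr


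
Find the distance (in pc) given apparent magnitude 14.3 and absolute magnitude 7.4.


d = 10^((m - M + 5)/5) = 10^((14.3 - 7.4 + 5)/5) = 239.8833

239.8833 pc


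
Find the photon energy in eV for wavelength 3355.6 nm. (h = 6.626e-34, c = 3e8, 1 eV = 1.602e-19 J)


E = hc/lambda = 6.626e-34 * 3e8 / 3.356e-06 = 5.924e-20 J = 0.3698 eV

0.3698 eV


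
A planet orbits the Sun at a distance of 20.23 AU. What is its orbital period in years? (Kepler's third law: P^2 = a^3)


P = a^(3/2) = 20.23^1.5 = 90.99

90.99 years


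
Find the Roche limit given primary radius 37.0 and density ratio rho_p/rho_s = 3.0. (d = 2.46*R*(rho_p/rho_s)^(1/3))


d_Roche = 2.46 * 37.0 * 3.0^(1/3) = 131.2736

131.2736


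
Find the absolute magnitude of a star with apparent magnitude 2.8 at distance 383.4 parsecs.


M = m - 5*log10(d) + 5 = 2.8 - 5*log10(383.4) + 5 = -5.1183

-5.1183


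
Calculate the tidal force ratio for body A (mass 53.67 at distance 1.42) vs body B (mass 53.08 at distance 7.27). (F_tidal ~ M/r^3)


Ratio = (M1/r1^3) / (M2/r2^3) = (53.67/1.42^3) / (53.08/7.27^3) = 135.6872

135.6872


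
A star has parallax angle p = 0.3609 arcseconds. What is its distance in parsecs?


d = 1/p = 1/0.3609 = 2.7709

2.7709 pc


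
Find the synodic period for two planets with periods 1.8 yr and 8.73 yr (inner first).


1/P_syn = |1/P1 - 1/P2| = |1/1.8 - 1/8.73| => P_syn = 2.2675

2.2675 years


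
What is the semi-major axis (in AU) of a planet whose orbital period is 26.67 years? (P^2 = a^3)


a = P^(2/3) = 26.67^(2/3) = 8.9265

8.9265 AU


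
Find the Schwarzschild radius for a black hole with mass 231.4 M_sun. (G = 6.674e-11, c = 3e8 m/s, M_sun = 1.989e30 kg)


M = 231.4 * 1.989e30 kg = 4.602546e+32 kg. rs = 2GM/c^2 = 2 * 6.674e-11 * 4.602546e+32 / (3e8)^2 = 682608.7112

682608.7112 m


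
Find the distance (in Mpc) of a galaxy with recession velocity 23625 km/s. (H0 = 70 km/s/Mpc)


d = v / H0 = 23625 / 70 = 337.5

337.5 Mpc


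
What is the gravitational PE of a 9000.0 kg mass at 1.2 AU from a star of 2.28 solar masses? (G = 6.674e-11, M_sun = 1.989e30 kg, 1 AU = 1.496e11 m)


M = 2.28 * 1.989e30 kg = 4.53492e+30 kg; r = 1.2 AU * 1.496e11 m/AU = 1.7952e+11 m. U = -GM*m/r = -(6.674e-11 * 4.53492e+30 * 9000.0) / 1.7952e+11 = -1.517e+13

-1.517e+13 J


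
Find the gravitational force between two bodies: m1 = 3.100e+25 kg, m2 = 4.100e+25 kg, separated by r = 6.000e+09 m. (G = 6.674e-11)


F = G*m1*m2/r^2 = 6.674e-11 * 3.100e+25 * 4.100e+25 / (6.000e+09)^2 = 6.674e-11 * 1.271e+51 / 3.600e+19 = 2.356e+21

2.356e+21 N


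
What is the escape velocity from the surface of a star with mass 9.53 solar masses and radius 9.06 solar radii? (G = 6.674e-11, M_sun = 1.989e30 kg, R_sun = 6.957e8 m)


M = 9.53 * 1.989e30 kg = 1.895517e+31 kg; R = 9.06 * 6.957e8 m = 6.303042e+09 m. v_esc = sqrt(2GM/R) = sqrt(2 * 6.674e-11 * 1.895517e+31 / 6.303042e+09) = 633573.2612

633573.2612 m/s


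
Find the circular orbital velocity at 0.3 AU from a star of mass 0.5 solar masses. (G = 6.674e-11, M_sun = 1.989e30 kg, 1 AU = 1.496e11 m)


v = sqrt(GM/r) = sqrt(6.674e-11 * 9.945e+29 / 4.488e+10) = 38456.4393

38456.4393 m/s


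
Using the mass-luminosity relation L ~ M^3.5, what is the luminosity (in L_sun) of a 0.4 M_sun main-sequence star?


L/L_sun = (M/M_sun)^3.5 = 0.4^3.5 = 0.0405

0.0405 L_sun


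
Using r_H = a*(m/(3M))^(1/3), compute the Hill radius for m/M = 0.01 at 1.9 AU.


r_H = a * (m/3M)^(1/3) = 1.9 * (0.01/3)^(1/3) = 0.2838

0.2838 AU


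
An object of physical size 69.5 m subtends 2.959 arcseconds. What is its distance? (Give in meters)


D = size / theta_rad, theta_rad = 2.959 * pi/(180*3600) = 1.435e-05, D = 4.845e+06

4.845e+06 m


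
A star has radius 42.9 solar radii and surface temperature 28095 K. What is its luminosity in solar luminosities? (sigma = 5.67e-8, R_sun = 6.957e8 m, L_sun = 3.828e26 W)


R = 42.9 * 6.957e8 m = 2.984553e+10 m. L = 4*pi*R^2*sigma*T^4 = 4*pi*(2.984553e+10)^2 * 5.67e-8 * 28095^4 = 3.954282199e+32 W. L/L_sun = 3.954282199e+32 / 3.828e26 = 1.033e+06

1.033e+06 L_sun


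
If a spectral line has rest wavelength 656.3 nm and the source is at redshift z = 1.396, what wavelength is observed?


lam_obs = lam_emit * (1 + z) = 656.3 * (1 + 1.396) = 1572.4948

1572.4948 nm


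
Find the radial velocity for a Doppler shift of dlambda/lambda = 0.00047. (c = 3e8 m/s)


v = (dlambda/lambda) * c = 0.00047 * 3e8 = 141000.0

141000.0 m/s


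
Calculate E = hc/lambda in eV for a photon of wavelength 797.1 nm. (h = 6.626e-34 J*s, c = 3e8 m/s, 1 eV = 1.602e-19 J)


E = hc/lambda = 6.626e-34 * 3e8 / 7.971e-07 = 2.494e-19 J = 1.5567 eV

1.5567 eV


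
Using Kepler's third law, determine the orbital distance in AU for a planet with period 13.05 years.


a = P^(2/3) = 13.05^(2/3) = 5.5429

5.5429 AU


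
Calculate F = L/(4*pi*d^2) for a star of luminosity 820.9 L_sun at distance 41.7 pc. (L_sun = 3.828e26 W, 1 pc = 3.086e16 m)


F = L / (4*pi*d^2) = 3.142e+29 / (4*pi*(1.287e+18)^2) = 1.510e-08

1.510e-08 W/m^2


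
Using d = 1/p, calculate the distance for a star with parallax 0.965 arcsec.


d = 1/p = 1/0.965 = 1.0363

1.0363 pc


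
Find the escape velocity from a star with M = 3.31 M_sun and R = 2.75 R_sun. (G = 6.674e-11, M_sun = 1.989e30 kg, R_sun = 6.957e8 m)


M = 3.31 * 1.989e30 kg = 6.58359e+30 kg; R = 2.75 * 6.957e8 m = 1.913175e+09 m. v_esc = sqrt(2GM/R) = sqrt(2 * 6.674e-11 * 6.58359e+30 / 1.913175e+09) = 677738.4715

677738.4715 m/s


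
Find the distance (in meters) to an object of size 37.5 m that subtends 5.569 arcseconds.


D = size / theta_rad, theta_rad = 5.569 * pi/(180*3600) = 2.700e-05, D = 1.389e+06

1.389e+06 m


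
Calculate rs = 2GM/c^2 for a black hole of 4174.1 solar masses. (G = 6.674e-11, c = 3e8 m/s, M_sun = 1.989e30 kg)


M = 4174.1 * 1.989e30 kg = 8.3022849e+33 kg. rs = 2GM/c^2 = 2 * 6.674e-11 * 8.3022849e+33 / (3e8)^2 = 1.231e+07

1.231e+07 m


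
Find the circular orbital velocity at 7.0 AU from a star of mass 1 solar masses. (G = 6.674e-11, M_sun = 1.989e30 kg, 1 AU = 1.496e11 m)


v = sqrt(GM/r) = sqrt(6.674e-11 * 1.989e+30 / 1.047e+12) = 11258.8926

11258.8926 m/s


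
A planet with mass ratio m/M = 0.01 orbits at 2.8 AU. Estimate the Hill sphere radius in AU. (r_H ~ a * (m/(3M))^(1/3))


r_H = a * (m/3M)^(1/3) = 2.8 * (0.01/3)^(1/3) = 0.4183

0.4183 AU


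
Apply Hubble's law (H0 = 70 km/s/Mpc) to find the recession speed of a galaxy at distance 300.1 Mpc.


v = H0 * d = 70 * 300.1 = 21007.0

21007.0 km/s


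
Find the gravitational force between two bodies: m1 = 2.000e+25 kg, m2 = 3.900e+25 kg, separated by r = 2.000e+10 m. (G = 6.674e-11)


F = G*m1*m2/r^2 = 6.674e-11 * 2.000e+25 * 3.900e+25 / (2.000e+10)^2 = 6.674e-11 * 7.800e+50 / 4.000e+20 = 1.301e+20

1.301e+20 N


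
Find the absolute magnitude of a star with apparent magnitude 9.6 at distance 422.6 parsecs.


M = m - 5*log10(d) + 5 = 9.6 - 5*log10(422.6) + 5 = 1.4704

1.4704


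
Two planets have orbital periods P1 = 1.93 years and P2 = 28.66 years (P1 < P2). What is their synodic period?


1/P_syn = |1/P1 - 1/P2| = |1/1.93 - 1/28.66| => P_syn = 2.0694

2.0694 years


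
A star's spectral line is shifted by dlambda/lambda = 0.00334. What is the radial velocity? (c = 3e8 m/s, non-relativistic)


v = (dlambda/lambda) * c = 0.00334 * 3e8 = 1.002e+06

1.002e+06 m/s


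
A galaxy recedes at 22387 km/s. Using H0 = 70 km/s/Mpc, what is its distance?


d = v / H0 = 22387 / 70 = 319.8143

319.8143 Mpc


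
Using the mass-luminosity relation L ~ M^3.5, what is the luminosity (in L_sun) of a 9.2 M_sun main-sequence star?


L/L_sun = (M/M_sun)^3.5 = 9.2^3.5 = 2361.8776

2361.8776 L_sun


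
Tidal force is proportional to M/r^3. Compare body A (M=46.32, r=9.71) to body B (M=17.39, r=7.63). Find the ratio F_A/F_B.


Ratio = (M1/r1^3) / (M2/r2^3) = (46.32/9.71^3) / (17.39/7.63^3) = 1.2924

1.2924


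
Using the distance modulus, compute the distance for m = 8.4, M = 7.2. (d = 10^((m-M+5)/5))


d = 10^((m - M + 5)/5) = 10^((8.4 - 7.2 + 5)/5) = 17.378

17.378 pc


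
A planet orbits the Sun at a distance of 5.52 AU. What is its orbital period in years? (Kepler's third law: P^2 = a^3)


P = a^(3/2) = 5.52^1.5 = 12.9691

12.9691 years


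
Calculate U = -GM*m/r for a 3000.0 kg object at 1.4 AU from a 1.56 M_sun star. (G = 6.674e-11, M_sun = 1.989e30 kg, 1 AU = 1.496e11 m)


M = 1.56 * 1.989e30 kg = 3.10284e+30 kg; r = 1.4 AU * 1.496e11 m/AU = 2.0944e+11 m. U = -GM*m/r = -(6.674e-11 * 3.10284e+30 * 3000.0) / 2.0944e+11 = -2.966e+12

-2.966e+12 J


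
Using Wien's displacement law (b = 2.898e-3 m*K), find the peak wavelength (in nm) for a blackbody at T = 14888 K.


lam_max = b / T = 2.898e-3 / 14888 = 1.947e-07 m = 194.6534 nm

194.6534 nm


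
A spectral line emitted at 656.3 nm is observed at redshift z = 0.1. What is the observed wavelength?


lam_obs = lam_emit * (1 + z) = 656.3 * (1 + 0.1) = 721.93

721.93 nm


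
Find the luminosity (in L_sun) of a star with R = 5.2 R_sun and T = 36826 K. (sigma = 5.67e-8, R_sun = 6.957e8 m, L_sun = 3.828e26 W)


R = 5.2 * 6.957e8 m = 3.61764e+09 m. L = 4*pi*R^2*sigma*T^4 = 4*pi*(3.61764e+09)^2 * 5.67e-8 * 36826^4 = 1.714990869e+31 W. L/L_sun = 1.714990869e+31 / 3.828e26 = 44801.2244

44801.2244 L_sun


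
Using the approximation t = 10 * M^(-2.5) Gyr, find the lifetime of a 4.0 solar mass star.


t = 10 * M^(-2.5) = 10 * 4.0^(-2.5) = 0.3125

0.3125 Gyr


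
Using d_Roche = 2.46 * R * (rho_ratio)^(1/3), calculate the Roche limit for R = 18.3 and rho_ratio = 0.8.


d_Roche = 2.46 * 18.3 * 0.8^(1/3) = 41.791

41.791


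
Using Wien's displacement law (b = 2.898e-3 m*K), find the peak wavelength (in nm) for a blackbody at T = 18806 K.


lam_max = b / T = 2.898e-3 / 18806 = 1.541e-07 m = 154.0998 nm

154.0998 nm


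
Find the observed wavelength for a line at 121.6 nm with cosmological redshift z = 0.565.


lam_obs = lam_emit * (1 + z) = 121.6 * (1 + 0.565) = 190.304

190.304 nm


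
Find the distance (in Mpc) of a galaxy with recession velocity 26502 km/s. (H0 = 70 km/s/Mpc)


d = v / H0 = 26502 / 70 = 378.6

378.6 Mpc


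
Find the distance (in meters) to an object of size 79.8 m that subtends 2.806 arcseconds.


D = size / theta_rad, theta_rad = 2.806 * pi/(180*3600) = 1.360e-05, D = 5.866e+06

5.866e+06 m
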